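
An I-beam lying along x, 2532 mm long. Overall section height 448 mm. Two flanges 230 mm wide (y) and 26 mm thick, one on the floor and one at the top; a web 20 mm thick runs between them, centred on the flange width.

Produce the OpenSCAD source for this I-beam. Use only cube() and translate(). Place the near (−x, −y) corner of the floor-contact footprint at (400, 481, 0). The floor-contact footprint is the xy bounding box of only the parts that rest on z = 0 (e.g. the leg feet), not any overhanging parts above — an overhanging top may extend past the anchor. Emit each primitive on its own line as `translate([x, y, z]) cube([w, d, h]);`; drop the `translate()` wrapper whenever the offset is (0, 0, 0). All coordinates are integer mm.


translate([400, 481, 0]) cube([2532, 230, 26]);
translate([400, 586, 26]) cube([2532, 20, 396]);
translate([400, 481, 422]) cube([2532, 230, 26]);


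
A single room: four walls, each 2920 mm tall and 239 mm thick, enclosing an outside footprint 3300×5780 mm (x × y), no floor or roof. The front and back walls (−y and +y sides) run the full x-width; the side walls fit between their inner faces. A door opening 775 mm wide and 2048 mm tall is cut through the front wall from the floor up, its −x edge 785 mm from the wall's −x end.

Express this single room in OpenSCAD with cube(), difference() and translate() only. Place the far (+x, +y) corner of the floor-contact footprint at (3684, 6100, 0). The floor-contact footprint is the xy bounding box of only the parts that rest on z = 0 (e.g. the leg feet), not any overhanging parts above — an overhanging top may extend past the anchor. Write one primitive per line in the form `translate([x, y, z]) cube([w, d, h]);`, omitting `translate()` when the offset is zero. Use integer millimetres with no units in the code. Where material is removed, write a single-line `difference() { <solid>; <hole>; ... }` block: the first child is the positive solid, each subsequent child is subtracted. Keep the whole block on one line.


difference() { translate([384, 320, 0]) cube([3300, 239, 2920]); translate([1169, 320, 0]) cube([775, 239, 2048]); }
translate([384, 5861, 0]) cube([3300, 239, 2920]);
translate([384, 559, 0]) cube([239, 5302, 2920]);
translate([3445, 559, 0]) cube([239, 5302, 2920]);


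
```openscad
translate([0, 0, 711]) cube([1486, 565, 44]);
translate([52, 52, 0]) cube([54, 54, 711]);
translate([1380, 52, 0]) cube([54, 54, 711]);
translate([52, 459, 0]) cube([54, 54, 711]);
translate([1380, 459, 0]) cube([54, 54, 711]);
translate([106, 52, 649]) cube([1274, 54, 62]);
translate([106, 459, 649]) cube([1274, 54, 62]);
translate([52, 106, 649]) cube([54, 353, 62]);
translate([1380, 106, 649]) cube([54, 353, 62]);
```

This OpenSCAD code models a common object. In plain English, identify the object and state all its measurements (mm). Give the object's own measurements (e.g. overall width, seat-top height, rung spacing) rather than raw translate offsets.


A table: top 1486 mm (x) × 565 mm (y), 44 mm thick, upper face at z = 755 mm, on four 54×54 mm square legs, each inset 52 mm from the nearest pair of top edges from z = 0 to the bottom of the top. Four apron rails, 54 mm thick and 62 mm tall, run between adjacent legs with their top edges flush with the underside of the top and their outer faces flush with the legs' outer faces.


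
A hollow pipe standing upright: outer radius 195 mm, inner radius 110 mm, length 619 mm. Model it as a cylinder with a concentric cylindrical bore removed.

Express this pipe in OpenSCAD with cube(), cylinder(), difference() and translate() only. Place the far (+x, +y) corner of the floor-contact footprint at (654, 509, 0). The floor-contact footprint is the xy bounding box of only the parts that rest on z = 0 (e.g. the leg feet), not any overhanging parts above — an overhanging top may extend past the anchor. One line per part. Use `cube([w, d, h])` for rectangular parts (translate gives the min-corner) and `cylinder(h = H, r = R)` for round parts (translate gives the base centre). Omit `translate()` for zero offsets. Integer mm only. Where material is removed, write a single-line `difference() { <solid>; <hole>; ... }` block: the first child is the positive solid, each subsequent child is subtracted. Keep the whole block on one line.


difference() { translate([459, 314, 0]) cylinder(h = 619, r = 195); translate([459, 314, 0]) cylinder(h = 619, r = 110); }


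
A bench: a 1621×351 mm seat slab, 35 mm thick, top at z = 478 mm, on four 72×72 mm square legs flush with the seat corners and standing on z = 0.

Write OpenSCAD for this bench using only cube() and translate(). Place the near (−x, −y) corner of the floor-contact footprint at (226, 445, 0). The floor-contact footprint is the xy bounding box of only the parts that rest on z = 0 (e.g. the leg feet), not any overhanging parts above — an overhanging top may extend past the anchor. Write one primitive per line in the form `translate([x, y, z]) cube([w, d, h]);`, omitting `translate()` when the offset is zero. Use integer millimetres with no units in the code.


translate([226, 445, 443]) cube([1621, 351, 35]);
translate([226, 445, 0]) cube([72, 72, 443]);
translate([226, 724, 0]) cube([72, 72, 443]);
translate([1775, 445, 0]) cube([72, 72, 443]);
translate([1775, 724, 0]) cube([72, 72, 443]);


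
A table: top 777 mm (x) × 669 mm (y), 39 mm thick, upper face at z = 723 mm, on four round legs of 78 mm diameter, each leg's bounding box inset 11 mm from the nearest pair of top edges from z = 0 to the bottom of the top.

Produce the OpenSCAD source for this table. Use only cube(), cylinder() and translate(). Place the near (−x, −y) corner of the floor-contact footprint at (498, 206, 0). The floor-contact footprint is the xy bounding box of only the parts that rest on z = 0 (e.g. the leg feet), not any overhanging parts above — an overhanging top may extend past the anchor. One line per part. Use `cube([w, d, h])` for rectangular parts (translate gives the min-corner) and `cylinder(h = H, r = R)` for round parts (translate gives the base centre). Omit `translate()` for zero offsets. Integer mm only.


translate([487, 195, 684]) cube([777, 669, 39]);
translate([537, 245, 0]) cylinder(h = 684, r = 39);
translate([1214, 245, 0]) cylinder(h = 684, r = 39);
translate([537, 814, 0]) cylinder(h = 684, r = 39);
translate([1214, 814, 0]) cylinder(h = 684, r = 39);


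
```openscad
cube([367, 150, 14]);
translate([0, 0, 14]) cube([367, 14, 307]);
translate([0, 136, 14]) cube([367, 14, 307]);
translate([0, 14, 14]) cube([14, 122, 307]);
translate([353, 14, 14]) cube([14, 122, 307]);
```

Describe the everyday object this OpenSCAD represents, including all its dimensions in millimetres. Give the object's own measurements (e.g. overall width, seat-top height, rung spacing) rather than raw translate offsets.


An open-topped rectangular box: outside dimensions 367×150×321 mm, with a uniform wall and base thickness of 14 mm. The base is a full 367×150 slab on the floor; four walls sit on top of the base. The front and back walls (the −y and +y sides) span the full width; the two side walls fit between them.


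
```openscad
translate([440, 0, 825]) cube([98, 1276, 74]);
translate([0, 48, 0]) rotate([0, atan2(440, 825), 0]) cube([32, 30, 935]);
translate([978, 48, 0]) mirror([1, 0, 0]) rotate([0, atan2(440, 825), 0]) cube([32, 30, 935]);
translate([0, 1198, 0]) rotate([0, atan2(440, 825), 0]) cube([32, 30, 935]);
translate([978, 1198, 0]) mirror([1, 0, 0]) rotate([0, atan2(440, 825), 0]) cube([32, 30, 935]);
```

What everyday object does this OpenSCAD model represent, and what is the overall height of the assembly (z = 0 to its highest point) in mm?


A sawhorse. The overall height is 899 mm.

A beam across two mirrored pairs of raked legs — a sawhorse. The beam's underside is at z = 825 (matching the legs' vertical rise in atan2(440, 825)) and the beam is 74 mm tall, so its top is at 825 + 74 = 899 mm. The raked legs top out at the beam's underside, so that is the highest point.


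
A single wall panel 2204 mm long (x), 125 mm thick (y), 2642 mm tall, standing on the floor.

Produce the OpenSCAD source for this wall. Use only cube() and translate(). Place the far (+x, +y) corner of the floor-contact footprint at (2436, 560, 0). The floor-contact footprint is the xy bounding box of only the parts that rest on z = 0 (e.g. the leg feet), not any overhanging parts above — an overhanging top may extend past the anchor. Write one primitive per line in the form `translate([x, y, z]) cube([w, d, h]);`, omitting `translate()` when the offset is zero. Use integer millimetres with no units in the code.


translate([232, 435, 0]) cube([2204, 125, 2642]);


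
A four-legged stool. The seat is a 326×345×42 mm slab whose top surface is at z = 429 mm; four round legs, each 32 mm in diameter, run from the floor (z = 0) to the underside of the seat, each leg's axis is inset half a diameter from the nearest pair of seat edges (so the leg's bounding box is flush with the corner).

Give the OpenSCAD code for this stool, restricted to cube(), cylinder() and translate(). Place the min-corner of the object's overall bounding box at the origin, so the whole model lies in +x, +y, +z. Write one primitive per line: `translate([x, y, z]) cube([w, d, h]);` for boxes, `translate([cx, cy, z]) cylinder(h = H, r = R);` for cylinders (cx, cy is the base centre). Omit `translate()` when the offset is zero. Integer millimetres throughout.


// leg_h = 429 - 42 = 387
translate([0, 0, 387]) cube([326, 345, 42]);
translate([16, 16, 0]) cylinder(h = 387, r = 16);
translate([310, 16, 0]) cylinder(h = 387, r = 16);
translate([16, 329, 0]) cylinder(h = 387, r = 16);
translate([310, 329, 0]) cylinder(h = 387, r = 16);


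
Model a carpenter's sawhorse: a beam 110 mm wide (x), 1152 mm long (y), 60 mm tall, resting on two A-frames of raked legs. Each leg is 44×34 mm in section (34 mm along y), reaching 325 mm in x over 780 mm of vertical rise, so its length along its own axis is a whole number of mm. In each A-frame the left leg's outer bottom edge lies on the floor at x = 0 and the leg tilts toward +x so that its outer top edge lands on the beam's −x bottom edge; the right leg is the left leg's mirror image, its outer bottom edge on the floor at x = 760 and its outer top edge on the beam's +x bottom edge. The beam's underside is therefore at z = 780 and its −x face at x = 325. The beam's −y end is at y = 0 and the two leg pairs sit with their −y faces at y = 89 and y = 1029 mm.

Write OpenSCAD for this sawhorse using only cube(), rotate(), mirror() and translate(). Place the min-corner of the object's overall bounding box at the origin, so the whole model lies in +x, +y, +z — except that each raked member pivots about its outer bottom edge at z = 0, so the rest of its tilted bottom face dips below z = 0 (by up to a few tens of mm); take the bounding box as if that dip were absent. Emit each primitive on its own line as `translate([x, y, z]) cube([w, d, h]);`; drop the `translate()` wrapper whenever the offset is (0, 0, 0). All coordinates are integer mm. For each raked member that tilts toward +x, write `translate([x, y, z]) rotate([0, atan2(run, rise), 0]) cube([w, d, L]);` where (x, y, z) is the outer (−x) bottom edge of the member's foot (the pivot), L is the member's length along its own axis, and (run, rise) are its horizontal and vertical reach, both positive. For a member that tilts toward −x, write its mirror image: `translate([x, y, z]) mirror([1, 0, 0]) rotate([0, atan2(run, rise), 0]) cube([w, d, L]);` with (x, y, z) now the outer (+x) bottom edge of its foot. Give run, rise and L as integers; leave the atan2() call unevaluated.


// leg length = √(325² + 780²) = 845
// right-leg outer foot x = 2·325 + 110 = 760
// beam min-corner = (325, 0, 780)
translate([325, 0, 780]) cube([110, 1152, 60]);
translate([0, 89, 0]) rotate([0, atan2(325, 780), 0]) cube([44, 34, 845]);
translate([760, 89, 0]) mirror([1, 0, 0]) rotate([0, atan2(325, 780), 0]) cube([44, 34, 845]);
translate([0, 1029, 0]) rotate([0, atan2(325, 780), 0]) cube([44, 34, 845]);
translate([760, 1029, 0]) mirror([1, 0, 0]) rotate([0, atan2(325, 780), 0]) cube([44, 34, 845]);


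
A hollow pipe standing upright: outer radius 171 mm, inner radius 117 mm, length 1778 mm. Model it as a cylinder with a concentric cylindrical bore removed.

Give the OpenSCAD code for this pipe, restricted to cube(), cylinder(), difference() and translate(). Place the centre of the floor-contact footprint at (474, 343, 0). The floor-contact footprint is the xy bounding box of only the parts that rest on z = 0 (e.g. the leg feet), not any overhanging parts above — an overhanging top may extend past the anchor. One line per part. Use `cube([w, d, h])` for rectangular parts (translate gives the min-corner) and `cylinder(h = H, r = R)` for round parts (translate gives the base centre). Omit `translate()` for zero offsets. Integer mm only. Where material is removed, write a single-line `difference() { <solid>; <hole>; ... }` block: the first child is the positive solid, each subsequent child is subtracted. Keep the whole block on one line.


difference() { translate([474, 343, 0]) cylinder(h = 1778, r = 171); translate([474, 343, 0]) cylinder(h = 1778, r = 117); }


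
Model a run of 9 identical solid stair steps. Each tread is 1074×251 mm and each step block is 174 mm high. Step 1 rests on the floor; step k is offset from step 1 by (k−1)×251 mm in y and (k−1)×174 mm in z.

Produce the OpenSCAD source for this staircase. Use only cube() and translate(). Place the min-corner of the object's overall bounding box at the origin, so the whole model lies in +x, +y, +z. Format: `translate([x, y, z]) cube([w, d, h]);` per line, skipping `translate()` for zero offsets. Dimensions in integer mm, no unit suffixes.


cube([1074, 251, 174]);
translate([0, 251, 174]) cube([1074, 251, 174]);
translate([0, 502, 348]) cube([1074, 251, 174]);
translate([0, 753, 522]) cube([1074, 251, 174]);
translate([0, 1004, 696]) cube([1074, 251, 174]);
translate([0, 1255, 870]) cube([1074, 251, 174]);
translate([0, 1506, 1044]) cube([1074, 251, 174]);
translate([0, 1757, 1218]) cube([1074, 251, 174]);
translate([0, 2008, 1392]) cube([1074, 251, 174]);


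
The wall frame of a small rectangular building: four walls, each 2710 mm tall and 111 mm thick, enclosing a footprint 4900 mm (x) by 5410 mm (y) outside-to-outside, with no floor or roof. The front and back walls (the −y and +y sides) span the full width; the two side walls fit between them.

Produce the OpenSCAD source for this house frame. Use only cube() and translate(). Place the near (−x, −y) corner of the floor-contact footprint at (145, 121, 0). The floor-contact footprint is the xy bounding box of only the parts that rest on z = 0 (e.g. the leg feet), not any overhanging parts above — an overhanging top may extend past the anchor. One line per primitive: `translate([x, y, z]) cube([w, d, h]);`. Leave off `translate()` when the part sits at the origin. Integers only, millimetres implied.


translate([145, 121, 0]) cube([4900, 111, 2710]);
translate([145, 5420, 0]) cube([4900, 111, 2710]);
translate([145, 232, 0]) cube([111, 5188, 2710]);
translate([4934, 232, 0]) cube([111, 5188, 2710]);


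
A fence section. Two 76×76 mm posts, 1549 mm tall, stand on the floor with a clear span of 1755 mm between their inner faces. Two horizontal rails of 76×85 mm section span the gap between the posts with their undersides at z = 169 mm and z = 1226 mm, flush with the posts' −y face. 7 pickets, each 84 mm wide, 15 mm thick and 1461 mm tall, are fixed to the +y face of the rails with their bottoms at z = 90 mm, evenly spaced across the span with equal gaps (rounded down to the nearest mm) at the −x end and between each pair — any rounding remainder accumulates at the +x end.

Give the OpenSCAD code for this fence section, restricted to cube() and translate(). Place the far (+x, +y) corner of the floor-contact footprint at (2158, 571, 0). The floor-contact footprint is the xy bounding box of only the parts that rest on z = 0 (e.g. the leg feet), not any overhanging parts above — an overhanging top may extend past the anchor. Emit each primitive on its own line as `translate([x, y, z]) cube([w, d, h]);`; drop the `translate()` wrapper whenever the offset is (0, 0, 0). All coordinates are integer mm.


translate([251, 495, 0]) cube([76, 76, 1549]);
translate([2082, 495, 0]) cube([76, 76, 1549]);
translate([327, 495, 169]) cube([1755, 76, 85]);
translate([327, 495, 1226]) cube([1755, 76, 85]);
translate([472, 571, 90]) cube([84, 15, 1461]);
translate([701, 571, 90]) cube([84, 15, 1461]);
translate([930, 571, 90]) cube([84, 15, 1461]);
translate([1159, 571, 90]) cube([84, 15, 1461]);
translate([1388, 571, 90]) cube([84, 15, 1461]);
translate([1617, 571, 90]) cube([84, 15, 1461]);
translate([1846, 571, 90]) cube([84, 15, 1461]);


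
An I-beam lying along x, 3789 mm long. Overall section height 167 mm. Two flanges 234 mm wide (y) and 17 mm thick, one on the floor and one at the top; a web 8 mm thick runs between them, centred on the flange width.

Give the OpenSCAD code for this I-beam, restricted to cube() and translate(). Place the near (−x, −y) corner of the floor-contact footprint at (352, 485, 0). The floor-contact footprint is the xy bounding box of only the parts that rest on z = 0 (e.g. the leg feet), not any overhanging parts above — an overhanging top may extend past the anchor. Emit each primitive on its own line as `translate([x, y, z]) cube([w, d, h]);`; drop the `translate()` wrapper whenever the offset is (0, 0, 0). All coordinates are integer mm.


translate([352, 485, 0]) cube([3789, 234, 17]);
translate([352, 598, 17]) cube([3789, 8, 133]);
translate([352, 485, 150]) cube([3789, 234, 17]);


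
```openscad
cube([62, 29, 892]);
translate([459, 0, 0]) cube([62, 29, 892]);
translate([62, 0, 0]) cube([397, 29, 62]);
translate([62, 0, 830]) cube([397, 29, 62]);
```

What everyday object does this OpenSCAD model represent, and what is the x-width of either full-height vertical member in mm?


A picture frame. The border width is 62 mm.

Four thin pieces enclosing a rectangular opening — a picture frame. The two full-height stiles are 892 mm tall; the top rail sits at z = 830 and is 62 mm tall, so the border above the opening is 892 − 830 = 62 mm, matching the stile x-width.


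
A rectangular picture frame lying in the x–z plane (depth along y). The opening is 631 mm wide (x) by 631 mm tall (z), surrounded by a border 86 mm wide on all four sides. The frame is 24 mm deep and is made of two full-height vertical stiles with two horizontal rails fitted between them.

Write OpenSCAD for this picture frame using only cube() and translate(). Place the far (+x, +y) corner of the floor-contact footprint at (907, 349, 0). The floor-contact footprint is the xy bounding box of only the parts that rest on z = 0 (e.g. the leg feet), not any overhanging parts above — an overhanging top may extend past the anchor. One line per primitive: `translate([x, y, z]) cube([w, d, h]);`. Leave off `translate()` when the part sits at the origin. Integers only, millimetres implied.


translate([104, 325, 0]) cube([86, 24, 803]);
translate([821, 325, 0]) cube([86, 24, 803]);
translate([190, 325, 0]) cube([631, 24, 86]);
translate([190, 325, 717]) cube([631, 24, 86]);


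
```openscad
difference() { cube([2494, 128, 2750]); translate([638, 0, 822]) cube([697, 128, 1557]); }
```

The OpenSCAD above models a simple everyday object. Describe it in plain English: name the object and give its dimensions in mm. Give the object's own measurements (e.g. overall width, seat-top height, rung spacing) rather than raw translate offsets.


A wall 2494 mm long (x), 128 mm thick (y), 2750 mm tall, with a rectangular window opening cut through it. The opening is 697 mm wide and 1557 mm tall; its sill is at z = 822 mm and its near (−x) edge is 638 mm from the wall's −x end. The opening passes through the full wall thickness.


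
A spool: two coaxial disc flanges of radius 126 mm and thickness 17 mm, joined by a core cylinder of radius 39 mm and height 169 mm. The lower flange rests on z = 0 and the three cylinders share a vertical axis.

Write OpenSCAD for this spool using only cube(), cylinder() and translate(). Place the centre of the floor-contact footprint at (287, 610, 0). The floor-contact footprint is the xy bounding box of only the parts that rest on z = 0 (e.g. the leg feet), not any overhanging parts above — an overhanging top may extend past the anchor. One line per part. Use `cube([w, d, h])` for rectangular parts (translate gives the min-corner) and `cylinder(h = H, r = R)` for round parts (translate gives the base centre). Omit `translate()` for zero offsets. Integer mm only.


translate([287, 610, 0]) cylinder(h = 17, r = 126);
translate([287, 610, 17]) cylinder(h = 169, r = 39);
translate([287, 610, 186]) cylinder(h = 17, r = 126);


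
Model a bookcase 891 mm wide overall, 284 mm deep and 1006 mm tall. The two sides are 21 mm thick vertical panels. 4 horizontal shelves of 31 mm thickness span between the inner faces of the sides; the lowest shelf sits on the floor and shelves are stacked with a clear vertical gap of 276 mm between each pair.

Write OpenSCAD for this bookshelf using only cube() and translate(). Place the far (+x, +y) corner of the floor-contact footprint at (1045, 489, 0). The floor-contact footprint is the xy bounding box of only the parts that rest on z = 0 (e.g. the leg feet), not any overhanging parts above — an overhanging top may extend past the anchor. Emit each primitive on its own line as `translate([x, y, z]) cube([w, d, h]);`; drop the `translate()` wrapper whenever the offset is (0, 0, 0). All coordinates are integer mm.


translate([154, 205, 0]) cube([21, 284, 1006]);
translate([1024, 205, 0]) cube([21, 284, 1006]);
translate([175, 205, 0]) cube([849, 284, 31]);
translate([175, 205, 307]) cube([849, 284, 31]);
translate([175, 205, 614]) cube([849, 284, 31]);
translate([175, 205, 921]) cube([849, 284, 31]);


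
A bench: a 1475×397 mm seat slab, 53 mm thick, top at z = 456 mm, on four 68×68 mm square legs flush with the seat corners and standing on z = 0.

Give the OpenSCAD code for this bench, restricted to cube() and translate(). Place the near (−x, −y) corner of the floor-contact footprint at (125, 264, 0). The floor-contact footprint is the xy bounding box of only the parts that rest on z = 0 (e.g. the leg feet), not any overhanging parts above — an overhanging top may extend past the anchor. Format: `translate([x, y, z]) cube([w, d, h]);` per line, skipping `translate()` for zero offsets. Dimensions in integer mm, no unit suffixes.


// leg_h = 456 − 53 = 403
translate([125, 264, 403]) cube([1475, 397, 53]);
translate([125, 264, 0]) cube([68, 68, 403]);
translate([125, 593, 0]) cube([68, 68, 403]);
translate([1532, 264, 0]) cube([68, 68, 403]);
translate([1532, 593, 0]) cube([68, 68, 403]);


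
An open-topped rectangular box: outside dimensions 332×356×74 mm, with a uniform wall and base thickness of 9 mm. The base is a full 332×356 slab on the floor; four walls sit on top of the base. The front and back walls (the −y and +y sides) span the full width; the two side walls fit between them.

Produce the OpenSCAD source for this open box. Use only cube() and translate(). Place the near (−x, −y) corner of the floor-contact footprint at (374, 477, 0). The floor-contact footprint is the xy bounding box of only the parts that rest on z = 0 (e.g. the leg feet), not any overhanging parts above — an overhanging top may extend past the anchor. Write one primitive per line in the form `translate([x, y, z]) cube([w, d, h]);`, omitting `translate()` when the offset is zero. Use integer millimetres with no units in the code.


translate([374, 477, 0]) cube([332, 356, 9]);
translate([374, 477, 9]) cube([332, 9, 65]);
translate([374, 824, 9]) cube([332, 9, 65]);
translate([374, 486, 9]) cube([9, 338, 65]);
translate([697, 486, 9]) cube([9, 338, 65]);


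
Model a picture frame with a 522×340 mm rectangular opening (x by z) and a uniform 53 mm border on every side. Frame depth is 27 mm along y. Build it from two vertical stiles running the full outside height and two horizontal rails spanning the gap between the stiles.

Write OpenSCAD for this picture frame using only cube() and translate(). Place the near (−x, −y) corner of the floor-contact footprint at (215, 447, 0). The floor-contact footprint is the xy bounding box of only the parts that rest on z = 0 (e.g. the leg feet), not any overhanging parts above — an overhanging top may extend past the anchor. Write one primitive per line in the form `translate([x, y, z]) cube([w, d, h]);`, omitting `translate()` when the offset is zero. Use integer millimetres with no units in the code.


translate([215, 447, 0]) cube([53, 27, 446]);
translate([790, 447, 0]) cube([53, 27, 446]);
translate([268, 447, 0]) cube([522, 27, 53]);
translate([268, 447, 393]) cube([522, 27, 53]);


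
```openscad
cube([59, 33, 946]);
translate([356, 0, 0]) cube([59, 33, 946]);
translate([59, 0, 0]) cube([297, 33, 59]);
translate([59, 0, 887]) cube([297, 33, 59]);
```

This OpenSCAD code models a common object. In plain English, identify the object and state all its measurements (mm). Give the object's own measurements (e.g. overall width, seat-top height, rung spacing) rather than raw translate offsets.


A rectangular picture frame lying in the x–z plane (depth along y). The opening is 297 mm wide (x) by 828 mm tall (z), surrounded by a border 59 mm wide on all four sides. The frame is 33 mm deep and is made of two full-height vertical stiles with two horizontal rails fitted between them.


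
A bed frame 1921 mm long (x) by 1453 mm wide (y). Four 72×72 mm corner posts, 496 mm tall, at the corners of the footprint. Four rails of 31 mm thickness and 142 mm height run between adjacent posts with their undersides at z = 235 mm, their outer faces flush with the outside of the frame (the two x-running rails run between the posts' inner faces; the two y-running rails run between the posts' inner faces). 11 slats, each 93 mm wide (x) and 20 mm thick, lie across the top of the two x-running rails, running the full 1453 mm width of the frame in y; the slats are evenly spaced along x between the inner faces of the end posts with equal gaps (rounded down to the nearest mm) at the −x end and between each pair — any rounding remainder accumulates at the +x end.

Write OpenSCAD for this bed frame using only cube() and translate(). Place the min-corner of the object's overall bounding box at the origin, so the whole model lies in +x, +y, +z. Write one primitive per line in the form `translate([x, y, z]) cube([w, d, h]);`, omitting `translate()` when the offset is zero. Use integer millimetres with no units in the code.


cube([72, 72, 496]);
translate([0, 1381, 0]) cube([72, 72, 496]);
translate([1849, 0, 0]) cube([72, 72, 496]);
translate([1849, 1381, 0]) cube([72, 72, 496]);
translate([72, 0, 235]) cube([1777, 31, 142]);
translate([72, 1422, 235]) cube([1777, 31, 142]);
translate([0, 72, 235]) cube([31, 1309, 142]);
translate([1890, 72, 235]) cube([31, 1309, 142]);
translate([134, 0, 377]) cube([93, 1453, 20]);
translate([289, 0, 377]) cube([93, 1453, 20]);
translate([444, 0, 377]) cube([93, 1453, 20]);
translate([599, 0, 377]) cube([93, 1453, 20]);
translate([754, 0, 377]) cube([93, 1453, 20]);
translate([909, 0, 377]) cube([93, 1453, 20]);
translate([1064, 0, 377]) cube([93, 1453, 20]);
translate([1219, 0, 377]) cube([93, 1453, 20]);
translate([1374, 0, 377]) cube([93, 1453, 20]);
translate([1529, 0, 377]) cube([93, 1453, 20]);
translate([1684, 0, 377]) cube([93, 1453, 20]);


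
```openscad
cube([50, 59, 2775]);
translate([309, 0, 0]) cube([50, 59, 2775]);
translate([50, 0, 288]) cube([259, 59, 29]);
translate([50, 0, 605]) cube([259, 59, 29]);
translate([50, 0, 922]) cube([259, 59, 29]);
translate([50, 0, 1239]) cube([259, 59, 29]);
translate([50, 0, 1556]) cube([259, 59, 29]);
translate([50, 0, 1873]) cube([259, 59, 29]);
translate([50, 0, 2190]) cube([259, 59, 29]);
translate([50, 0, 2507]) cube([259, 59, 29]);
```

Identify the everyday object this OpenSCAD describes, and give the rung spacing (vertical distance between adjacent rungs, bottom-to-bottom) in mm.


A ladder. The rung spacing is 317 mm.

Two tall 50×59 posts with 8 short bars between them — a ladder. Adjacent rungs sit at z = 288 and z = 605, so the spacing is 605 − 288 = 317 mm.


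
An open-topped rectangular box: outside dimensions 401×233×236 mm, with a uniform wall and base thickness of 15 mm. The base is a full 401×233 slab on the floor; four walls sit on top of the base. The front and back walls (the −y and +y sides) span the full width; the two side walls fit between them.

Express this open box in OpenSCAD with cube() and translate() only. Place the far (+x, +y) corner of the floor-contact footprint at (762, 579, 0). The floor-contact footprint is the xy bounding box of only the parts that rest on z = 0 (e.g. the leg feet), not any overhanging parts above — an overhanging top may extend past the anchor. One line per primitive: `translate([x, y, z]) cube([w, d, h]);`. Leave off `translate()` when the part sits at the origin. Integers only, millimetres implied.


translate([361, 346, 0]) cube([401, 233, 15]);
translate([361, 346, 15]) cube([401, 15, 221]);
translate([361, 564, 15]) cube([401, 15, 221]);
translate([361, 361, 15]) cube([15, 203, 221]);
translate([747, 361, 15]) cube([15, 203, 221]);


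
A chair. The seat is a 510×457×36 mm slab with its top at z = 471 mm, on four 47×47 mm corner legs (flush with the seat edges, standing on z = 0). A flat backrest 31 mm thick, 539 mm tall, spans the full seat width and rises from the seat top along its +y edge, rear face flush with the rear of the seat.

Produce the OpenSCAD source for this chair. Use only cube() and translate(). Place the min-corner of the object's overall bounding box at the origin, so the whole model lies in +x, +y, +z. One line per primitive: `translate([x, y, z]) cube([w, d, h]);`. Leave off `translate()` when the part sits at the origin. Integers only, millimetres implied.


// leg_h = 471 - 36 = 435
translate([0, 0, 435]) cube([510, 457, 36]);
cube([47, 47, 435]);
translate([463, 0, 0]) cube([47, 47, 435]);
translate([0, 410, 0]) cube([47, 47, 435]);
translate([463, 410, 0]) cube([47, 47, 435]);
translate([0, 426, 471]) cube([510, 31, 539]);


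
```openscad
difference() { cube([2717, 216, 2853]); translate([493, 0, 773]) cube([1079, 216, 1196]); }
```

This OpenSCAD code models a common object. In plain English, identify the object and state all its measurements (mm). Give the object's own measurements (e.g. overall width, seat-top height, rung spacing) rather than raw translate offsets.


A wall 2717 mm long (x), 216 mm thick (y), 2853 mm tall, with a rectangular window opening cut through it. The opening is 1079 mm wide and 1196 mm tall; its sill is at z = 773 mm and its near (−x) edge is 493 mm from the wall's −x end. The opening passes through the full wall thickness.


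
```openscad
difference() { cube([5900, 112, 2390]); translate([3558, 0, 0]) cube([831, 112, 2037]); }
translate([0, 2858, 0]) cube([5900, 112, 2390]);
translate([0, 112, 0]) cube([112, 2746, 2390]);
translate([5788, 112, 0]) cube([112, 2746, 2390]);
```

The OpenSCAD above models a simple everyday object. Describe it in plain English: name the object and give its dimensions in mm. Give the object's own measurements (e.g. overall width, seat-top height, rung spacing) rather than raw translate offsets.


A single room: four walls, each 2390 mm tall and 112 mm thick, enclosing an outside footprint 5900×2970 mm (x × y), no floor or roof. The front and back walls (−y and +y sides) run the full x-width; the side walls fit between their inner faces. A door opening 831 mm wide and 2037 mm tall is cut through the front wall from the floor up, its −x edge 3558 mm from the wall's −x end.


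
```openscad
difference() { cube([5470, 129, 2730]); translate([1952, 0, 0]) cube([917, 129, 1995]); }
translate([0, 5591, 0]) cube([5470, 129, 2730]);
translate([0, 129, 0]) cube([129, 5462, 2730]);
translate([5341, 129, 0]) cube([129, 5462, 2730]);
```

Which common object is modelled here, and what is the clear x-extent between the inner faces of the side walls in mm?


A single room. The interior width is 5212 mm.

Four walls enclosing a rectangle with a door in the front wall — a room. Outside width 5470 minus two 129 mm walls gives 5212 mm.


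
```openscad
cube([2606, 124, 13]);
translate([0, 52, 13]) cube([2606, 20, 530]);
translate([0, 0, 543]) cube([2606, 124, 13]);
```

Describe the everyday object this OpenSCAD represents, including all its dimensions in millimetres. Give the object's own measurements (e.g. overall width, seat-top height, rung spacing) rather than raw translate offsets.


An I-beam lying along x, 2606 mm long. Overall section height 556 mm. Two flanges 124 mm wide (y) and 13 mm thick, one on the floor and one at the top; a web 20 mm thick runs between them, centred on the flange width.


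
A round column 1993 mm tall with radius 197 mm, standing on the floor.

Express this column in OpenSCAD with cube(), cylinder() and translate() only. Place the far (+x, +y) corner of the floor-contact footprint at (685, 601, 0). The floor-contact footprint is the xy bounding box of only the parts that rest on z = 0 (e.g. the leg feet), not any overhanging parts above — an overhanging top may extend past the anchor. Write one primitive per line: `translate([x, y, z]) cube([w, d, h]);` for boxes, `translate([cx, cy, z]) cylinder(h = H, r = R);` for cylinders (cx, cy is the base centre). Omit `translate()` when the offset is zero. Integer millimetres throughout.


translate([488, 404, 0]) cylinder(h = 1993, r = 197);


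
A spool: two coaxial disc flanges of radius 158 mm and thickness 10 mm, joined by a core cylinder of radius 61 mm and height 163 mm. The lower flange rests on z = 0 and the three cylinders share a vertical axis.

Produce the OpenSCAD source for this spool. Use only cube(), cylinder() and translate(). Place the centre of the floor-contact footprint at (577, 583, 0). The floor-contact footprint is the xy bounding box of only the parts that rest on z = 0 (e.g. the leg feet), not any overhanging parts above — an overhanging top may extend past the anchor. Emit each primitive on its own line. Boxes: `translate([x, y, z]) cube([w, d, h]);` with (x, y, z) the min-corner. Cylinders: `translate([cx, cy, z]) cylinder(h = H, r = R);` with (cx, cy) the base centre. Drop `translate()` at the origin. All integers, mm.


translate([577, 583, 0]) cylinder(h = 10, r = 158);
translate([577, 583, 10]) cylinder(h = 163, r = 61);
translate([577, 583, 173]) cylinder(h = 10, r = 158);


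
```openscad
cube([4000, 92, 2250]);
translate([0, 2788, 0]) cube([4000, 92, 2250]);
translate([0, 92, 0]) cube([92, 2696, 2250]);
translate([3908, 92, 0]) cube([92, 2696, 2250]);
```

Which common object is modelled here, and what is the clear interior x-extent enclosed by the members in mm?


A house (or room) frame. The interior width is 3816 mm.

Four 2250 mm walls enclosing a rectangle with no floor or roof — a room or house frame. Outside width is 4000 mm and wall thickness is 92 mm, so the interior width is 4000 − 2 × 92 = 3816 mm.


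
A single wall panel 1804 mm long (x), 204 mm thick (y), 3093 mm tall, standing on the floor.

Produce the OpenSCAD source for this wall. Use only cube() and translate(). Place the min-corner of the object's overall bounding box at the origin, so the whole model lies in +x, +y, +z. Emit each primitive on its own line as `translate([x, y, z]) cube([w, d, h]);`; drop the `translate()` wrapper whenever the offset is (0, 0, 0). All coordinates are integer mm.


cube([1804, 204, 3093]);


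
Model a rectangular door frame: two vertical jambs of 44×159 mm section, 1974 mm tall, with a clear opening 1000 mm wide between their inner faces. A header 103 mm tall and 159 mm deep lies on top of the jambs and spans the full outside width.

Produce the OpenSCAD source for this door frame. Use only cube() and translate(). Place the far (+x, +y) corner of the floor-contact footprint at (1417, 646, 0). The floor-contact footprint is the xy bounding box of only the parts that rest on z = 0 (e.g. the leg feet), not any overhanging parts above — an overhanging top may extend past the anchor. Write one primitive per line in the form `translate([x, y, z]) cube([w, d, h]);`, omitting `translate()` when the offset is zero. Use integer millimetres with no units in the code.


translate([329, 487, 0]) cube([44, 159, 1974]);
translate([1373, 487, 0]) cube([44, 159, 1974]);
translate([329, 487, 1974]) cube([1088, 159, 103]);


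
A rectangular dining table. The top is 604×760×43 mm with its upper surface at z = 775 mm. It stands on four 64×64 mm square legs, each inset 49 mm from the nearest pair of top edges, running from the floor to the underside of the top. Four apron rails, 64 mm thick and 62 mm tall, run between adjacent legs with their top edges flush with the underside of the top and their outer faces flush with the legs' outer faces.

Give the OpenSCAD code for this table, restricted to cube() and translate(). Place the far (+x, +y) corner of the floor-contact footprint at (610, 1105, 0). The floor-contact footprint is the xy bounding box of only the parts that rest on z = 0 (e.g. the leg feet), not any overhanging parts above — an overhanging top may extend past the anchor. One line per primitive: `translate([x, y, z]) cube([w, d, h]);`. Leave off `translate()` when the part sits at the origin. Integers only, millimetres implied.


translate([55, 394, 732]) cube([604, 760, 43]);
translate([104, 443, 0]) cube([64, 64, 732]);
translate([546, 443, 0]) cube([64, 64, 732]);
translate([104, 1041, 0]) cube([64, 64, 732]);
translate([546, 1041, 0]) cube([64, 64, 732]);
translate([168, 443, 670]) cube([378, 64, 62]);
translate([168, 1041, 670]) cube([378, 64, 62]);
translate([104, 507, 670]) cube([64, 534, 62]);
translate([546, 507, 670]) cube([64, 534, 62]);


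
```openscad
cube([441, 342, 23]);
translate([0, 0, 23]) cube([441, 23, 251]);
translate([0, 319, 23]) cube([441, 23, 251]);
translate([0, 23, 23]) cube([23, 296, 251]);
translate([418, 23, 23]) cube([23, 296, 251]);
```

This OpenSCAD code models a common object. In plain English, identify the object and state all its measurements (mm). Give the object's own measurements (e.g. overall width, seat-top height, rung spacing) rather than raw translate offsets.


An open-topped rectangular box: outside dimensions 441×342×274 mm, with a uniform wall and base thickness of 23 mm. The base is a full 441×342 slab on the floor; four walls sit on top of the base. The front and back walls (the −y and +y sides) span the full width; the two side walls fit between them.


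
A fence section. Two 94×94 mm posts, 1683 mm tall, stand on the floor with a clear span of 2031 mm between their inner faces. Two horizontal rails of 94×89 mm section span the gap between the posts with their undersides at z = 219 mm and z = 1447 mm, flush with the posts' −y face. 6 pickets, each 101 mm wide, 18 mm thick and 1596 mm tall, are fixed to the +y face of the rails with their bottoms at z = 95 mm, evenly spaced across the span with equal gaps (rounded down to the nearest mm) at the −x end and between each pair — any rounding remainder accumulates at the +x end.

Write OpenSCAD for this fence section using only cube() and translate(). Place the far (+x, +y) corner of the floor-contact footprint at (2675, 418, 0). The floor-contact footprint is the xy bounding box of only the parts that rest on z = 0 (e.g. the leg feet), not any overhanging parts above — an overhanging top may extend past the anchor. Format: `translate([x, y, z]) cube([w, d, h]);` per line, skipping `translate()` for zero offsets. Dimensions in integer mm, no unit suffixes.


translate([456, 324, 0]) cube([94, 94, 1683]);
translate([2581, 324, 0]) cube([94, 94, 1683]);
translate([550, 324, 219]) cube([2031, 94, 89]);
translate([550, 324, 1447]) cube([2031, 94, 89]);
translate([753, 418, 95]) cube([101, 18, 1596]);
translate([1057, 418, 95]) cube([101, 18, 1596]);
translate([1361, 418, 95]) cube([101, 18, 1596]);
translate([1665, 418, 95]) cube([101, 18, 1596]);
translate([1969, 418, 95]) cube([101, 18, 1596]);
translate([2273, 418, 95]) cube([101, 18, 1596]);
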